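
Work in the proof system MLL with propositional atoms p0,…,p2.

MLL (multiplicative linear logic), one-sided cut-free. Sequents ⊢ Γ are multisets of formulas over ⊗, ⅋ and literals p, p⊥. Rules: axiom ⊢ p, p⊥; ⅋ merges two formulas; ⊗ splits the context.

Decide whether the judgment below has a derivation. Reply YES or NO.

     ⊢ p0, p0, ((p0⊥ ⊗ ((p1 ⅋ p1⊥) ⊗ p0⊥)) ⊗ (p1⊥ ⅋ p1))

Proof tree:
[⊗]  ⊢ p0, p0, ((p0⊥ ⊗ ((p1 ⅋ p1⊥) ⊗ p0⊥)) ⊗ (p1⊥ ⅋ p1))
  [⊗]  ⊢ p0, p0, (p0⊥ ⊗ ((p1 ⅋ p1⊥) ⊗ p0⊥))
    [Ax]  ⊢ p0, p0⊥
    [⊗]  ⊢ p0, ((p1 ⅋ p1⊥) ⊗ p0⊥)
      [⅋]  ⊢ (p1 ⅋ p1⊥)
        [Ax]  ⊢ p1, p1⊥
      [Ax]  ⊢ p0, p0⊥
  [⅋]  ⊢ (p1⊥ ⅋ p1)
    [Ax]  ⊢ p1, p1⊥

Result: YES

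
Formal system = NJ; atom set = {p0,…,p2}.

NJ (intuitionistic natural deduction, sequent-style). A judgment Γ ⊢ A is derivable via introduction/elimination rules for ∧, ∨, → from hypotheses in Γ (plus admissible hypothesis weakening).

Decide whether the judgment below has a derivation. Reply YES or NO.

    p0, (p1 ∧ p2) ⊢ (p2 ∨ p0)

Derivation trace:
[∨I₂] p0, (p1 ∧ p2) ⊢ (p2 ∨ p0)
  [Wk] p0, (p1 ∧ p2) ⊢ p0
    [Ax] p0 ⊢ p0

Result: YES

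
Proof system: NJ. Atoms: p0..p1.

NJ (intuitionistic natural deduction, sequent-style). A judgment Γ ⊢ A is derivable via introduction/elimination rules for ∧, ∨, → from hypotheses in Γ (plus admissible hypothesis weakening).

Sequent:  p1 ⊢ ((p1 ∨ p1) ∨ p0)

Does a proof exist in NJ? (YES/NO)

Derivation (root first):
[∨I₁] p1 ⊢ ((p1 ∨ p1) ∨ p0)
  [∨I₂] p1 ⊢ (p1 ∨ p1)
    [Ax] p1 ⊢ p1

Result: YES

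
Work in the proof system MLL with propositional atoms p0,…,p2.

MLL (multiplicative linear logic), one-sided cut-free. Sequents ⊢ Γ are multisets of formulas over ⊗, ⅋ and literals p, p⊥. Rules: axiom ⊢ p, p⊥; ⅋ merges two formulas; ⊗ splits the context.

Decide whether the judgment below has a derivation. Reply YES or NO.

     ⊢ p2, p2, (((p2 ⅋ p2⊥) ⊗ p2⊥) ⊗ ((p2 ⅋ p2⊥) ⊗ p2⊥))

Derivation trace:
[⊗]  ⊢ p2, p2, (((p2 ⅋ p2⊥) ⊗ p2⊥) ⊗ ((p2 ⅋ p2⊥) ⊗ p2⊥))
  [⊗]  ⊢ p2, ((p2 ⅋ p2⊥) ⊗ p2⊥)
    [⅋]  ⊢ (p2 ⅋ p2⊥)
      [Ax]  ⊢ p2, p2⊥
    [Ax]  ⊢ p2, p2⊥
  [⊗]  ⊢ p2, ((p2 ⅋ p2⊥) ⊗ p2⊥)
    [⅋]  ⊢ (p2 ⅋ p2⊥)
      [Ax]  ⊢ p2, p2⊥
    [Ax]  ⊢ p2, p2⊥

Result: YES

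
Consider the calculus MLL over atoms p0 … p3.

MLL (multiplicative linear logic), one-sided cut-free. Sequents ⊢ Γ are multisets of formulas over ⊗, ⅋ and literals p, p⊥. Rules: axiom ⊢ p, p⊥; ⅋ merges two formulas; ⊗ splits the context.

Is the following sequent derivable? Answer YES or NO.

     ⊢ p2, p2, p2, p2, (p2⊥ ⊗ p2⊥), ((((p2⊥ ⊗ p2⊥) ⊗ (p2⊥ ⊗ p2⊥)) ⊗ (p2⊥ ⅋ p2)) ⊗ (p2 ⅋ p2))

Derivation (root first):
[⊗]  ⊢ p2, p2, p2, p2, (p2⊥ ⊗ p2⊥), ((((p2⊥ ⊗ p2⊥) ⊗ (p2⊥ ⊗ p2⊥)) ⊗ (p2⊥ ⅋ p2)) ⊗ (p2 ⅋ p2))
  [⊗]  ⊢ p2, p2, p2, p2, (((p2⊥ ⊗ p2⊥) ⊗ (p2⊥ ⊗ p2⊥)) ⊗ (p2⊥ ⅋ p2))
    [⊗]  ⊢ p2, p2, p2, p2, ((p2⊥ ⊗ p2⊥) ⊗ (p2⊥ ⊗ p2⊥))
      [⊗]  ⊢ p2, p2, (p2⊥ ⊗ p2⊥)
        [Ax]  ⊢ p2, p2⊥
        [Ax]  ⊢ p2, p2⊥
      [⊗]  ⊢ p2, p2, (p2⊥ ⊗ p2⊥)
        [Ax]  ⊢ p2, p2⊥
        [Ax]  ⊢ p2, p2⊥
    [⅋]  ⊢ (p2⊥ ⅋ p2)
      [Ax]  ⊢ p2, p2⊥
  [⅋]  ⊢ (p2⊥ ⊗ p2⊥), (p2 ⅋ p2)
    [⊗]  ⊢ p2, p2, (p2⊥ ⊗ p2⊥)
      [Ax]  ⊢ p2, p2⊥
      [Ax]  ⊢ p2, p2⊥

Result: YES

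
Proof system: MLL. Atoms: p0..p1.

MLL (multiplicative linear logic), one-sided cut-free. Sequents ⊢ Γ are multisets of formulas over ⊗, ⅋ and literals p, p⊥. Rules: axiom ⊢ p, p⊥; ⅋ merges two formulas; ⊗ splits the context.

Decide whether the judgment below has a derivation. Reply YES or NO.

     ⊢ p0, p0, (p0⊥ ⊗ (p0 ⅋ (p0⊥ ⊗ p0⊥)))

Derivation (root first):
[⊗]  ⊢ p0, p0, (p0⊥ ⊗ (p0 ⅋ (p0⊥ ⊗ p0⊥)))
  [Ax]  ⊢ p0, p0⊥
  [⅋]  ⊢ p0, (p0 ⅋ (p0⊥ ⊗ p0⊥))
    [⊗]  ⊢ p0, p0, (p0⊥ ⊗ p0⊥)
      [Ax]  ⊢ p0, p0⊥
      [Ax]  ⊢ p0, p0⊥

Result: YES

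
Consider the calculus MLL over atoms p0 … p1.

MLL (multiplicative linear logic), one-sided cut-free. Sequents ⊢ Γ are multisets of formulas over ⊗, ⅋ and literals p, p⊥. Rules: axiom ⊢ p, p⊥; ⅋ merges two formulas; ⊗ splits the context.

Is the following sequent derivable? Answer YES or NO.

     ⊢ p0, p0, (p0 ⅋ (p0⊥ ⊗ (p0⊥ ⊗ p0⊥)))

Derivation (root first):
[⅋]  ⊢ p0, p0, (p0 ⅋ (p0⊥ ⊗ (p0⊥ ⊗ p0⊥)))
  [⊗]  ⊢ p0, p0, p0, (p0⊥ ⊗ (p0⊥ ⊗ p0⊥))
    [Ax]  ⊢ p0, p0⊥
    [⊗]  ⊢ p0, p0, (p0⊥ ⊗ p0⊥)
      [Ax]  ⊢ p0, p0⊥
      [Ax]  ⊢ p0, p0⊥

Result: YES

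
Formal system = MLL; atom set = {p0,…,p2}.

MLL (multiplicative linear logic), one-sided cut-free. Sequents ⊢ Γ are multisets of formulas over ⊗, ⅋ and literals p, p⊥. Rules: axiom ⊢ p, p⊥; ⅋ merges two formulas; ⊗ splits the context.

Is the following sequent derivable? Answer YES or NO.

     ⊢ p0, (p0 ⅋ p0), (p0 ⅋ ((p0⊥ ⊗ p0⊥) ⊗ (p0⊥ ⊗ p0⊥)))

Proof tree:
[⅋]  ⊢ p0, (p0 ⅋ p0), (p0 ⅋ ((p0⊥ ⊗ p0⊥) ⊗ (p0⊥ ⊗ p0⊥)))
  [⅋]  ⊢ p0, p0, ((p0⊥ ⊗ p0⊥) ⊗ (p0⊥ ⊗ p0⊥)), (p0 ⅋ p0)
    [⊗]  ⊢ p0, p0, p0, p0, ((p0⊥ ⊗ p0⊥) ⊗ (p0⊥ ⊗ p0⊥))
      [⊗]  ⊢ p0, p0, (p0⊥ ⊗ p0⊥)
        [Ax]  ⊢ p0, p0⊥
        [Ax]  ⊢ p0, p0⊥
      [⊗]  ⊢ p0, p0, (p0⊥ ⊗ p0⊥)
        [Ax]  ⊢ p0, p0⊥
        [Ax]  ⊢ p0, p0⊥

Result: YES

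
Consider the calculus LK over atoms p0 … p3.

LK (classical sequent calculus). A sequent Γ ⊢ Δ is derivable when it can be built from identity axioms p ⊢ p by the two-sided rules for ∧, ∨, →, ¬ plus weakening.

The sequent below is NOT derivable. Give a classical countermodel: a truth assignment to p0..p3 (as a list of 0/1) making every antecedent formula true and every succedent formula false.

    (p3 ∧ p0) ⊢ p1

Truth-table refutation:
  v=0000: Γ:[(p3 ∧ p0)=F] Δ:[p1=F] refutes=False
  v=0001: Γ:[(p3 ∧ p0)=F] Δ:[p1=F] refutes=False
  v=0010: Γ:[(p3 ∧ p0)=F] Δ:[p1=F] refutes=False
  v=0011: Γ:[(p3 ∧ p0)=F] Δ:[p1=F] refutes=False
  v=0100: Γ:[(p3 ∧ p0)=F] Δ:[p1=T] refutes=False
  v=0101: Γ:[(p3 ∧ p0)=F] Δ:[p1=T] refutes=False
  v=0110: Γ:[(p3 ∧ p0)=F] Δ:[p1=T] refutes=False
  v=0111: Γ:[(p3 ∧ p0)=F] Δ:[p1=T] refutes=False
  v=1000: Γ:[(p3 ∧ p0)=F] Δ:[p1=F] refutes=False
  v=1001: Γ:[(p3 ∧ p0)=T] Δ:[p1=F] refutes=True  ← countermodel

Result: [1, 0, 0, 1]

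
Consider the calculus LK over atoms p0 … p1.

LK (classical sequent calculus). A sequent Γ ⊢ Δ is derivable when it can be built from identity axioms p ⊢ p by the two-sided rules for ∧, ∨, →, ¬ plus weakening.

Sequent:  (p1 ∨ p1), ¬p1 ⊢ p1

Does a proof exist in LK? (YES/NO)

Derivation (root first):
[WR] (p1 ∨ p1), ¬p1 ⊢ p1
  [¬L] (p1 ∨ p1), ¬p1 ⊢ 
    [∨L] (p1 ∨ p1) ⊢ p1
      [Ax] p1 ⊢ p1
      [Ax] p1 ⊢ p1

Result: YES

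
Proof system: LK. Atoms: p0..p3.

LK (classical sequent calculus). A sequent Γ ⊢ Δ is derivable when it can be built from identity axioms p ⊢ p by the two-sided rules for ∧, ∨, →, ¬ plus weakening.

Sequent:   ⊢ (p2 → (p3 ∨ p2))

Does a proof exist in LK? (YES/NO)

Proof tree:
[→R]  ⊢ (p2 → (p3 ∨ p2))
  [∨R] p2 ⊢ (p3 ∨ p2)
    [WR] p2 ⊢ p2, p3
      [Ax] p2 ⊢ p2

Result: YES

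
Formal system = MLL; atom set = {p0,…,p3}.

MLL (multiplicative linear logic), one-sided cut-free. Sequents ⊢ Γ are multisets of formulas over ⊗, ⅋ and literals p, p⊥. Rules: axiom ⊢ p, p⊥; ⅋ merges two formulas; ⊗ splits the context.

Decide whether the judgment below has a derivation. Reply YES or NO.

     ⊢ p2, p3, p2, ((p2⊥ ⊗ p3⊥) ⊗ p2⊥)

Derivation (root first):
[⊗]  ⊢ p2, p3, p2, ((p2⊥ ⊗ p3⊥) ⊗ p2⊥)
  [⊗]  ⊢ p2, p3, (p2⊥ ⊗ p3⊥)
    [Ax]  ⊢ p2, p2⊥
    [Ax]  ⊢ p3, p3⊥
  [Ax]  ⊢ p2, p2⊥

Result: YES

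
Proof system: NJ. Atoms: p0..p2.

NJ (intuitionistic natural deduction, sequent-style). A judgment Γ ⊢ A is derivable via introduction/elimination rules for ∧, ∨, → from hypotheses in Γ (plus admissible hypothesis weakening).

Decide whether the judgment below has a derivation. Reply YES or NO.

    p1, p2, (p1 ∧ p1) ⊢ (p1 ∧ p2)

Proof tree:
[∧I] p1, p2, (p1 ∧ p1) ⊢ (p1 ∧ p2)
  [Ax] p1 ⊢ p1
  [Wk] p2, (p1 ∧ p1) ⊢ p2
    [Ax] p2 ⊢ p2

Result: YES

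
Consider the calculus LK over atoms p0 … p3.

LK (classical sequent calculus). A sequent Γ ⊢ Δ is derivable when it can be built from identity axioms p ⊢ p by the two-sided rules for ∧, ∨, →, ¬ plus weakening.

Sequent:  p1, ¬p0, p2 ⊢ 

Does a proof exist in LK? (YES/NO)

Search for a countermodel by truth-table:
  v=0000: Γ:[p1=F, ¬p0=T, p2=F] Δ:[] refutes=False
  v=0001: Γ:[p1=F, ¬p0=T, p2=F] Δ:[] refutes=False
  v=0010: Γ:[p1=F, ¬p0=T, p2=T] Δ:[] refutes=False
  v=0011: Γ:[p1=F, ¬p0=T, p2=T] Δ:[] refutes=False
  v=0100: Γ:[p1=T, ¬p0=T, p2=F] Δ:[] refutes=False
  v=0101: Γ:[p1=T, ¬p0=T, p2=F] Δ:[] refutes=False
  v=0110: Γ:[p1=T, ¬p0=T, p2=T] Δ:[] refutes=True  ← countermodel

Result: NO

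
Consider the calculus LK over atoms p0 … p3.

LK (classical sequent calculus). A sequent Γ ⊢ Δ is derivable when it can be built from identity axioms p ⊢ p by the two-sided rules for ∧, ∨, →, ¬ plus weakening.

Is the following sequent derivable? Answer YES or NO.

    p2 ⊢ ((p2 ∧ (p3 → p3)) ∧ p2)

Derivation (root first):
[∧R] p2 ⊢ ((p2 ∧ (p3 → p3)) ∧ p2)
  [∧R] p2 ⊢ (p2 ∧ (p3 → p3))
    [Ax] p2 ⊢ p2
    [→R]  ⊢ (p3 → p3)
      [Ax] p3 ⊢ p3
  [Ax] p2 ⊢ p2

Result: YES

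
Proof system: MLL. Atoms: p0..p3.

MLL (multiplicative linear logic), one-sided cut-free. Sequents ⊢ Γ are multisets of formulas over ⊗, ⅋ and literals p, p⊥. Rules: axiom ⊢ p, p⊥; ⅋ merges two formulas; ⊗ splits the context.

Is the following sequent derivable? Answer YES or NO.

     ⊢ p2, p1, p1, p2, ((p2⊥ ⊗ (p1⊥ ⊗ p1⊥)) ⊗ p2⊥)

Derivation (root first):
[⊗]  ⊢ p2, p1, p1, p2, ((p2⊥ ⊗ (p1⊥ ⊗ p1⊥)) ⊗ p2⊥)
  [⊗]  ⊢ p2, p1, p1, (p2⊥ ⊗ (p1⊥ ⊗ p1⊥))
    [Ax]  ⊢ p2, p2⊥
    [⊗]  ⊢ p1, p1, (p1⊥ ⊗ p1⊥)
      [Ax]  ⊢ p1, p1⊥
      [Ax]  ⊢ p1, p1⊥
  [Ax]  ⊢ p2, p2⊥

Result: YES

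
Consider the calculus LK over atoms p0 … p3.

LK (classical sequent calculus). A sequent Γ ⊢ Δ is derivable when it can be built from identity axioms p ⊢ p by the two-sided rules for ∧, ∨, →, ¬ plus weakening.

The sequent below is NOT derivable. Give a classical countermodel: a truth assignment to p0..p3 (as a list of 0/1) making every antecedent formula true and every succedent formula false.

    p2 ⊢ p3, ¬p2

Search for a countermodel by truth-table:
  v=0000: Γ:[p2=F] Δ:[p3=F, ¬p2=T] refutes=False
  v=0001: Γ:[p2=F] Δ:[p3=T, ¬p2=T] refutes=False
  v=0010: Γ:[p2=T] Δ:[p3=F, ¬p2=F] refutes=True  ← countermodel

Result: [0, 0, 1, 0]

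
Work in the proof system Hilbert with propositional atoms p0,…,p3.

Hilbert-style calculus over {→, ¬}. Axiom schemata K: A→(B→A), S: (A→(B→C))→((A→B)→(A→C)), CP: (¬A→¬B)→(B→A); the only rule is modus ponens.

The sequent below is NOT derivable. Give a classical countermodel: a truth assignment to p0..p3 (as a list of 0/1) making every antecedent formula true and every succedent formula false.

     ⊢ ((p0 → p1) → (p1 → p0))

Truth-table refutation:
  v=0000: Γ:[] Δ:[((p0 → p1) → (p1 → p0))=T] refutes=False
  v=0001: Γ:[] Δ:[((p0 → p1) → (p1 → p0))=T] refutes=False
  v=0010: Γ:[] Δ:[((p0 → p1) → (p1 → p0))=T] refutes=False
  v=0011: Γ:[] Δ:[((p0 → p1) → (p1 → p0))=T] refutes=False
  v=0100: Γ:[] Δ:[((p0 → p1) → (p1 → p0))=F] refutes=True  ← countermodel

Result: [0, 1, 0, 0]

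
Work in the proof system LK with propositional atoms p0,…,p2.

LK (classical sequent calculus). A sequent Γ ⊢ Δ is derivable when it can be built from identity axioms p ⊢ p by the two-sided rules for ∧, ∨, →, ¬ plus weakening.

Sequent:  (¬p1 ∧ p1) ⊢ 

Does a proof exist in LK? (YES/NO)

Proof tree:
[∧L] (¬p1 ∧ p1) ⊢ 
  [¬L] p1, ¬p1 ⊢ 
    [Ax] p1 ⊢ p1

Result: YES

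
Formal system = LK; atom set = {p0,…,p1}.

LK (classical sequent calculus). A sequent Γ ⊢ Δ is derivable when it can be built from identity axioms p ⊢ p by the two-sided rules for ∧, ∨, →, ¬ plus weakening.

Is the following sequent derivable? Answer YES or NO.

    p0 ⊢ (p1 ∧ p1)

Search for a countermodel by truth-table:
  v=00: Γ:[p0=F] Δ:[(p1 ∧ p1)=F] refutes=False
  v=01: Γ:[p0=F] Δ:[(p1 ∧ p1)=T] refutes=False
  v=10: Γ:[p0=T] Δ:[(p1 ∧ p1)=F] refutes=True  ← countermodel

Result: NO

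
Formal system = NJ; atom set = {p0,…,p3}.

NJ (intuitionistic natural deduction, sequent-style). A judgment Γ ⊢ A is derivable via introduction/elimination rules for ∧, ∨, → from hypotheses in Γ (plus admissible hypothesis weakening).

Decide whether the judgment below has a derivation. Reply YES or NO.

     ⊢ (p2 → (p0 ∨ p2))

Derivation (root first):
[→I]  ⊢ (p2 → (p0 ∨ p2))
  [∨I₂] p2 ⊢ (p0 ∨ p2)
    [Ax] p2 ⊢ p2

Result: YES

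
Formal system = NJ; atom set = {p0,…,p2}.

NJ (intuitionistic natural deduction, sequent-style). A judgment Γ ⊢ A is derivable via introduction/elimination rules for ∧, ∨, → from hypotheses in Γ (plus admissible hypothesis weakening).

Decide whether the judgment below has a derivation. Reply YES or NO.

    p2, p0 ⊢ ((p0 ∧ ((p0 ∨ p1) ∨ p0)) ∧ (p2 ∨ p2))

Proof tree:
[∧I] p2, p0 ⊢ ((p0 ∧ ((p0 ∨ p1) ∨ p0)) ∧ (p2 ∨ p2))
  [∧I] p0 ⊢ (p0 ∧ ((p0 ∨ p1) ∨ p0))
    [Ax] p0 ⊢ p0
    [∨I₁] p0 ⊢ ((p0 ∨ p1) ∨ p0)
      [∨I₁] p0 ⊢ (p0 ∨ p1)
        [Ax] p0 ⊢ p0
  [∨I₂] p2 ⊢ (p2 ∨ p2)
    [Ax] p2 ⊢ p2

Result: YES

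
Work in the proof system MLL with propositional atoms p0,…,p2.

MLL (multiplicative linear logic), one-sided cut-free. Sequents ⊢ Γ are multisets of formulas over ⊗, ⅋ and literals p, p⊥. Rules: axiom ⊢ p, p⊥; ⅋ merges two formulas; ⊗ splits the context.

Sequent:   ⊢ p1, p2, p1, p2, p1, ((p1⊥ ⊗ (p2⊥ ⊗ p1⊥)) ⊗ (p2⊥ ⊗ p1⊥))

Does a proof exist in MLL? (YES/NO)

Proof tree:
[⊗]  ⊢ p1, p2, p1, p2, p1, ((p1⊥ ⊗ (p2⊥ ⊗ p1⊥)) ⊗ (p2⊥ ⊗ p1⊥))
  [⊗]  ⊢ p1, p2, p1, (p1⊥ ⊗ (p2⊥ ⊗ p1⊥))
    [Ax]  ⊢ p1, p1⊥
    [⊗]  ⊢ p2, p1, (p2⊥ ⊗ p1⊥)
      [Ax]  ⊢ p2, p2⊥
      [Ax]  ⊢ p1, p1⊥
  [⊗]  ⊢ p2, p1, (p2⊥ ⊗ p1⊥)
    [Ax]  ⊢ p2, p2⊥
    [Ax]  ⊢ p1, p1⊥

Result: YES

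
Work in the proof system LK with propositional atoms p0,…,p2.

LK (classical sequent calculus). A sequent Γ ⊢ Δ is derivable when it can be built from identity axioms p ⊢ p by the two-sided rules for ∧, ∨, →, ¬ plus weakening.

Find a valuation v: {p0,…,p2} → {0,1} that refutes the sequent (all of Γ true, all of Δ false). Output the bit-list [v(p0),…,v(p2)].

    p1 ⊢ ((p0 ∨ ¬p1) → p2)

Enumerate valuations to refute Γ ⊢ Δ:
  v=000: Γ:[p1=F] Δ:[((p0 ∨ ¬p1) → p2)=F] refutes=False
  v=001: Γ:[p1=F] Δ:[((p0 ∨ ¬p1) → p2)=T] refutes=False
  v=010: Γ:[p1=T] Δ:[((p0 ∨ ¬p1) → p2)=T] refutes=False
  v=011: Γ:[p1=T] Δ:[((p0 ∨ ¬p1) → p2)=T] refutes=False
  v=100: Γ:[p1=F] Δ:[((p0 ∨ ¬p1) → p2)=F] refutes=False
  v=101: Γ:[p1=F] Δ:[((p0 ∨ ¬p1) → p2)=T] refutes=False
  v=110: Γ:[p1=T] Δ:[((p0 ∨ ¬p1) → p2)=F] refutes=True  ← countermodel

Result: [1, 1, 0]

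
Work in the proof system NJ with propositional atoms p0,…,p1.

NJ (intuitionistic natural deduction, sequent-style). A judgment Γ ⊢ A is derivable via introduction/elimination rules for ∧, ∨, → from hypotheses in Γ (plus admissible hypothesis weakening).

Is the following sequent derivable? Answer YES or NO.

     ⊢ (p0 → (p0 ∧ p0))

Derivation (root first):
[→I]  ⊢ (p0 → (p0 ∧ p0))
  [∧I] p0 ⊢ (p0 ∧ p0)
    [Ax] p0 ⊢ p0
    [Ax] p0 ⊢ p0

Result: YES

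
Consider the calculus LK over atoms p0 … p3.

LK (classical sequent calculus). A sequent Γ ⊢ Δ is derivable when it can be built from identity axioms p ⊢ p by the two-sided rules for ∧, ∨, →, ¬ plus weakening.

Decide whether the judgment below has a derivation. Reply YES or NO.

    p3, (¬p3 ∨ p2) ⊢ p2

Derivation (root first):
[∨L] p3, (¬p3 ∨ p2) ⊢ p2
  [¬L] p3, ¬p3 ⊢ 
    [Ax] p3 ⊢ p3
  [Ax] p2 ⊢ p2

Result: YES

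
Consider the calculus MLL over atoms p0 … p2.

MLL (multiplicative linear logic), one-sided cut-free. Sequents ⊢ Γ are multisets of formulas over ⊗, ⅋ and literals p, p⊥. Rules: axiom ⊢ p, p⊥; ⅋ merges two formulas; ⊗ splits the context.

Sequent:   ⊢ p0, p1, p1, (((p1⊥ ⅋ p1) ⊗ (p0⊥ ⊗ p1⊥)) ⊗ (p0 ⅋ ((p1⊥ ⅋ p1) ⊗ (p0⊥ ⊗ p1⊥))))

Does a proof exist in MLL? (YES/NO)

Derivation trace:
[⊗]  ⊢ p0, p1, p1, (((p1⊥ ⅋ p1) ⊗ (p0⊥ ⊗ p1⊥)) ⊗ (p0 ⅋ ((p1⊥ ⅋ p1) ⊗ (p0⊥ ⊗ p1⊥))))
  [⊗]  ⊢ p0, p1, ((p1⊥ ⅋ p1) ⊗ (p0⊥ ⊗ p1⊥))
    [⅋]  ⊢ (p1⊥ ⅋ p1)
      [Ax]  ⊢ p1, p1⊥
    [⊗]  ⊢ p0, p1, (p0⊥ ⊗ p1⊥)
      [Ax]  ⊢ p0, p0⊥
      [Ax]  ⊢ p1, p1⊥
  [⅋]  ⊢ p1, (p0 ⅋ ((p1⊥ ⅋ p1) ⊗ (p0⊥ ⊗ p1⊥)))
    [⊗]  ⊢ p0, p1, ((p1⊥ ⅋ p1) ⊗ (p0⊥ ⊗ p1⊥))
      [⅋]  ⊢ (p1⊥ ⅋ p1)
        [Ax]  ⊢ p1, p1⊥
      [⊗]  ⊢ p0, p1, (p0⊥ ⊗ p1⊥)
        [Ax]  ⊢ p0, p0⊥
        [Ax]  ⊢ p1, p1⊥

Result: YES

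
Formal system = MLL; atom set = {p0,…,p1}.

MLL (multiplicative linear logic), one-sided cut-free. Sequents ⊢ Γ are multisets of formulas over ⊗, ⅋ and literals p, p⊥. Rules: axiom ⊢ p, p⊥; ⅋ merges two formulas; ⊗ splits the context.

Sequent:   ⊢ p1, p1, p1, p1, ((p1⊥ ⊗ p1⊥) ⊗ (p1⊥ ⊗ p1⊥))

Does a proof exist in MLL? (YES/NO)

Derivation (root first):
[⊗]  ⊢ p1, p1, p1, p1, ((p1⊥ ⊗ p1⊥) ⊗ (p1⊥ ⊗ p1⊥))
  [⊗]  ⊢ p1, p1, (p1⊥ ⊗ p1⊥)
    [Ax]  ⊢ p1, p1⊥
    [Ax]  ⊢ p1, p1⊥
  [⊗]  ⊢ p1, p1, (p1⊥ ⊗ p1⊥)
    [Ax]  ⊢ p1, p1⊥
    [Ax]  ⊢ p1, p1⊥

Result: YES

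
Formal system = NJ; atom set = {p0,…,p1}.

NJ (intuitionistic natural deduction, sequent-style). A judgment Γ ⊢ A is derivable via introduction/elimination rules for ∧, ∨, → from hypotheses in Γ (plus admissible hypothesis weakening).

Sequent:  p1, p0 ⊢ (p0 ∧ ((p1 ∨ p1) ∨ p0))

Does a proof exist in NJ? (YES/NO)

Derivation trace:
[∧I] p1, p0 ⊢ (p0 ∧ ((p1 ∨ p1) ∨ p0))
  [Ax] p0 ⊢ p0
  [∨I₁] p1 ⊢ ((p1 ∨ p1) ∨ p0)
    [∨I₁] p1 ⊢ (p1 ∨ p1)
      [Ax] p1 ⊢ p1

Result: YES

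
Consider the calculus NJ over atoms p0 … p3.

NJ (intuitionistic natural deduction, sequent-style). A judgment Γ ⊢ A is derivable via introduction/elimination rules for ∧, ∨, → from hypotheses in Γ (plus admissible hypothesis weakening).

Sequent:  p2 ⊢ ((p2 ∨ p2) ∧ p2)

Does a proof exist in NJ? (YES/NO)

Proof tree:
[∧I] p2 ⊢ ((p2 ∨ p2) ∧ p2)
  [∨I₂] p2 ⊢ (p2 ∨ p2)
    [Ax] p2 ⊢ p2
  [Ax] p2 ⊢ p2

Result: YES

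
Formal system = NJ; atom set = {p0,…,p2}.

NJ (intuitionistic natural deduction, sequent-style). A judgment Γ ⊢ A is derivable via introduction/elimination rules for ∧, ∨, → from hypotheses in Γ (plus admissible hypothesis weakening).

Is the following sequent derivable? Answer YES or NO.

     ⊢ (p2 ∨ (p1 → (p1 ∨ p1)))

Proof tree:
[∨I₂]  ⊢ (p2 ∨ (p1 → (p1 ∨ p1)))
  [→I]  ⊢ (p1 → (p1 ∨ p1))
    [∨I₁] p1 ⊢ (p1 ∨ p1)
      [Ax] p1 ⊢ p1

Result: YES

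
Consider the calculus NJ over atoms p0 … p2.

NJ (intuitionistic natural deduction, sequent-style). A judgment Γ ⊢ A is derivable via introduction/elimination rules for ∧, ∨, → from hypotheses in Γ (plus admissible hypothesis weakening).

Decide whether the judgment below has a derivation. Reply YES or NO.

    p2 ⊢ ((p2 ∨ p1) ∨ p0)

Proof tree:
[∨I₁] p2 ⊢ ((p2 ∨ p1) ∨ p0)
  [∨I₁] p2 ⊢ (p2 ∨ p1)
    [Ax] p2 ⊢ p2

Result: YES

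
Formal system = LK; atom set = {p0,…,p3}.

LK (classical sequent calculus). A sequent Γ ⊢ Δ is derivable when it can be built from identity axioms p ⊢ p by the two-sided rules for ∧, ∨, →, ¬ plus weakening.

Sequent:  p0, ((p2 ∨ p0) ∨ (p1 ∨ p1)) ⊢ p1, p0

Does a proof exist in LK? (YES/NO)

Derivation trace:
[∨L] p0, ((p2 ∨ p0) ∨ (p1 ∨ p1)) ⊢ p1, p0
  [∨L] p0, (p2 ∨ p0) ⊢ p0
    [WL] p0, p2 ⊢ p0
      [Ax] p0 ⊢ p0
    [Ax] p0 ⊢ p0
  [∨L] (p1 ∨ p1) ⊢ p1
    [Ax] p1 ⊢ p1
    [Ax] p1 ⊢ p1

Result: YES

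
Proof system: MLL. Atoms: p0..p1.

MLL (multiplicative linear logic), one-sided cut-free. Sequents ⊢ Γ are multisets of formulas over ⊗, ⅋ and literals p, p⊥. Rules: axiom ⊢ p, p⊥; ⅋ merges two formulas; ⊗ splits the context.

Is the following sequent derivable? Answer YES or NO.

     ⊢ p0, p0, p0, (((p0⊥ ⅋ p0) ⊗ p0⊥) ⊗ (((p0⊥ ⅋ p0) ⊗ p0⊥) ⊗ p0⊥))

Proof tree:
[⊗]  ⊢ p0, p0, p0, (((p0⊥ ⅋ p0) ⊗ p0⊥) ⊗ (((p0⊥ ⅋ p0) ⊗ p0⊥) ⊗ p0⊥))
  [⊗]  ⊢ p0, ((p0⊥ ⅋ p0) ⊗ p0⊥)
    [⅋]  ⊢ (p0⊥ ⅋ p0)
      [Ax]  ⊢ p0, p0⊥
    [Ax]  ⊢ p0, p0⊥
  [⊗]  ⊢ p0, p0, (((p0⊥ ⅋ p0) ⊗ p0⊥) ⊗ p0⊥)
    [⊗]  ⊢ p0, ((p0⊥ ⅋ p0) ⊗ p0⊥)
      [⅋]  ⊢ (p0⊥ ⅋ p0)
        [Ax]  ⊢ p0, p0⊥
      [Ax]  ⊢ p0, p0⊥
    [Ax]  ⊢ p0, p0⊥

Result: YES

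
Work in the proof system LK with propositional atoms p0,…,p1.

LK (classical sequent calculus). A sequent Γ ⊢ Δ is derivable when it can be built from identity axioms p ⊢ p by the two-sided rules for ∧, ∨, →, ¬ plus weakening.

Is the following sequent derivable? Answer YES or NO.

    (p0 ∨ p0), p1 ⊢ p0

Derivation trace:
[WL] (p0 ∨ p0), p1 ⊢ p0
  [∨L] (p0 ∨ p0) ⊢ p0
    [Ax] p0 ⊢ p0
    [Ax] p0 ⊢ p0

Result: YES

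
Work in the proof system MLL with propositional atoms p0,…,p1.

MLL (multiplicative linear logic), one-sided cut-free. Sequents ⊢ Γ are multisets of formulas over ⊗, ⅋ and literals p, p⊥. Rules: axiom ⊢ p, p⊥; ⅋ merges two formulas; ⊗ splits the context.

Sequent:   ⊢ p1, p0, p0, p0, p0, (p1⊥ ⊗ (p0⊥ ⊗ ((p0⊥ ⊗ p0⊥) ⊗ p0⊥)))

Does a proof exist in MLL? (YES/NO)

Derivation trace:
[⊗]  ⊢ p1, p0, p0, p0, p0, (p1⊥ ⊗ (p0⊥ ⊗ ((p0⊥ ⊗ p0⊥) ⊗ p0⊥)))
  [Ax]  ⊢ p1, p1⊥
  [⊗]  ⊢ p0, p0, p0, p0, (p0⊥ ⊗ ((p0⊥ ⊗ p0⊥) ⊗ p0⊥))
    [Ax]  ⊢ p0, p0⊥
    [⊗]  ⊢ p0, p0, p0, ((p0⊥ ⊗ p0⊥) ⊗ p0⊥)
      [⊗]  ⊢ p0, p0, (p0⊥ ⊗ p0⊥)
        [Ax]  ⊢ p0, p0⊥
        [Ax]  ⊢ p0, p0⊥
      [Ax]  ⊢ p0, p0⊥

Result: YES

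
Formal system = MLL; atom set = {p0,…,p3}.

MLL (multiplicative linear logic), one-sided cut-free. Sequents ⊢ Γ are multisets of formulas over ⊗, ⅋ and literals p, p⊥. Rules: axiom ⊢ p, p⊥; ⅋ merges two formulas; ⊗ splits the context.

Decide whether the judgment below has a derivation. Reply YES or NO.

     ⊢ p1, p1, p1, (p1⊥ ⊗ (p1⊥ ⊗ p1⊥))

Proof tree:
[⊗]  ⊢ p1, p1, p1, (p1⊥ ⊗ (p1⊥ ⊗ p1⊥))
  [Ax]  ⊢ p1, p1⊥
  [⊗]  ⊢ p1, p1, (p1⊥ ⊗ p1⊥)
    [Ax]  ⊢ p1, p1⊥
    [Ax]  ⊢ p1, p1⊥

Result: YES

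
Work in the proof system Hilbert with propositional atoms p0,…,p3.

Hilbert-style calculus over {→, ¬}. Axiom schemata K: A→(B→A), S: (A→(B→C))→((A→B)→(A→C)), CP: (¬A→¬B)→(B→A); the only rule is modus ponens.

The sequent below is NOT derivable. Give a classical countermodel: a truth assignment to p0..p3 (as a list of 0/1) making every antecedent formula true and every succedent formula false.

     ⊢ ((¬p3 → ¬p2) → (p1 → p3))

Search for a countermodel by truth-table:
  v=0000: Γ:[] Δ:[((¬p3 → ¬p2) → (p1 → p3))=T] refutes=False
  v=0001: Γ:[] Δ:[((¬p3 → ¬p2) → (p1 → p3))=T] refutes=False
  v=0010: Γ:[] Δ:[((¬p3 → ¬p2) → (p1 → p3))=T] refutes=False
  v=0011: Γ:[] Δ:[((¬p3 → ¬p2) → (p1 → p3))=T] refutes=False
  v=0100: Γ:[] Δ:[((¬p3 → ¬p2) → (p1 → p3))=F] refutes=True  ← countermodel

Result: [0, 1, 0, 0]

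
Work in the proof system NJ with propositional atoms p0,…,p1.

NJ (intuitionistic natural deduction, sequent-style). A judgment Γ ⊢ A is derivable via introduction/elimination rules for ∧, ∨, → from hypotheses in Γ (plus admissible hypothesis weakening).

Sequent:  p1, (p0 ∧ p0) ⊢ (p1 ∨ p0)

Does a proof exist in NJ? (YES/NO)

Derivation (root first):
[∨I₁] p1, (p0 ∧ p0) ⊢ (p1 ∨ p0)
  [Wk] p1, (p0 ∧ p0) ⊢ p1
    [Ax] p1 ⊢ p1

Result: YES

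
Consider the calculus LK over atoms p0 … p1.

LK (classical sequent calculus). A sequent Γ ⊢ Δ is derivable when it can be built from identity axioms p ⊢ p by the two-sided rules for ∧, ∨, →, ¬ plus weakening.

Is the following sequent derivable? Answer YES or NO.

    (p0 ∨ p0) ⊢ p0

Proof tree:
[∨L] (p0 ∨ p0) ⊢ p0
  [Ax] p0 ⊢ p0
  [WR] p0 ⊢ p0, p0
    [Ax] p0 ⊢ p0

Result: YES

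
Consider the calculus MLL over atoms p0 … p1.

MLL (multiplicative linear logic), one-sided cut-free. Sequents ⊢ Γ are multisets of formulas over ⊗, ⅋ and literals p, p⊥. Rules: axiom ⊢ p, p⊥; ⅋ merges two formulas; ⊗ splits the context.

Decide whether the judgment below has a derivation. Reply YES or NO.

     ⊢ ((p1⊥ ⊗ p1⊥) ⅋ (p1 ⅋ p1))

Proof tree:
[⅋]  ⊢ ((p1⊥ ⊗ p1⊥) ⅋ (p1 ⅋ p1))
  [⅋]  ⊢ (p1⊥ ⊗ p1⊥), (p1 ⅋ p1)
    [⊗]  ⊢ p1, p1, (p1⊥ ⊗ p1⊥)
      [Ax]  ⊢ p1, p1⊥
      [Ax]  ⊢ p1, p1⊥

Result: YES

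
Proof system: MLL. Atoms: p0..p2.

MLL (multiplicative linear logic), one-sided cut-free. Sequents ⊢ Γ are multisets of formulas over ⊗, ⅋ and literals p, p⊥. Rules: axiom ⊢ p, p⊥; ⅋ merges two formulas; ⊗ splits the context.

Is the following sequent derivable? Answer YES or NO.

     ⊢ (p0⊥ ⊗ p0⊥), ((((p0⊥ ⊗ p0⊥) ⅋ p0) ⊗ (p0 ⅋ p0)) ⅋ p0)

Derivation (root first):
[⅋]  ⊢ (p0⊥ ⊗ p0⊥), ((((p0⊥ ⊗ p0⊥) ⅋ p0) ⊗ (p0 ⅋ p0)) ⅋ p0)
  [⊗]  ⊢ p0, (p0⊥ ⊗ p0⊥), (((p0⊥ ⊗ p0⊥) ⅋ p0) ⊗ (p0 ⅋ p0))
    [⅋]  ⊢ p0, ((p0⊥ ⊗ p0⊥) ⅋ p0)
      [⊗]  ⊢ p0, p0, (p0⊥ ⊗ p0⊥)
        [Ax]  ⊢ p0, p0⊥
        [Ax]  ⊢ p0, p0⊥
    [⅋]  ⊢ (p0⊥ ⊗ p0⊥), (p0 ⅋ p0)
      [⊗]  ⊢ p0, p0, (p0⊥ ⊗ p0⊥)
        [Ax]  ⊢ p0, p0⊥
        [Ax]  ⊢ p0, p0⊥

Result: YES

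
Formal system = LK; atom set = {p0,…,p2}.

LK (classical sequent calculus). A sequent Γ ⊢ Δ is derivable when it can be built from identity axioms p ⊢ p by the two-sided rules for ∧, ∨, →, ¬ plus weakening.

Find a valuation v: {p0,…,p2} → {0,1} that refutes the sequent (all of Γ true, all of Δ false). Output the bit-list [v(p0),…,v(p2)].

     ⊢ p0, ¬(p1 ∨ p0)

Enumerate valuations to refute Γ ⊢ Δ:
  v=000: Γ:[] Δ:[p0=F, ¬(p1 ∨ p0)=T] refutes=False
  v=001: Γ:[] Δ:[p0=F, ¬(p1 ∨ p0)=T] refutes=False
  v=010: Γ:[] Δ:[p0=F, ¬(p1 ∨ p0)=F] refutes=True  ← countermodel

Result: [0, 1, 0]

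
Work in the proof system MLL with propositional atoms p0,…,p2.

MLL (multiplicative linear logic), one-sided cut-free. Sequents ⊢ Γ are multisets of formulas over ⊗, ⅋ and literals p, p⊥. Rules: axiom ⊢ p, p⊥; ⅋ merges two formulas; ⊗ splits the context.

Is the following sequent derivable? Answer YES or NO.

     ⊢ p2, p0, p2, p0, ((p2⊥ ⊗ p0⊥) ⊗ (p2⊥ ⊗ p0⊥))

Derivation (root first):
[⊗]  ⊢ p2, p0, p2, p0, ((p2⊥ ⊗ p0⊥) ⊗ (p2⊥ ⊗ p0⊥))
  [⊗]  ⊢ p2, p0, (p2⊥ ⊗ p0⊥)
    [Ax]  ⊢ p2, p2⊥
    [Ax]  ⊢ p0, p0⊥
  [⊗]  ⊢ p2, p0, (p2⊥ ⊗ p0⊥)
    [Ax]  ⊢ p2, p2⊥
    [Ax]  ⊢ p0, p0⊥

Result: YES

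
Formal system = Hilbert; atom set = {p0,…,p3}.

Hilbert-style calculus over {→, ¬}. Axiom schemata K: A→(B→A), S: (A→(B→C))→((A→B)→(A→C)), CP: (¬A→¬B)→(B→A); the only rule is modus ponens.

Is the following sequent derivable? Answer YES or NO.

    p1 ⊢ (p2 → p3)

Enumerate valuations to refute Γ ⊢ Δ:
  v=0000: Γ:[p1=F] Δ:[(p2 → p3)=T] refutes=False
  v=0001: Γ:[p1=F] Δ:[(p2 → p3)=T] refutes=False
  v=0010: Γ:[p1=F] Δ:[(p2 → p3)=F] refutes=False
  v=0011: Γ:[p1=F] Δ:[(p2 → p3)=T] refutes=False
  v=0100: Γ:[p1=T] Δ:[(p2 → p3)=T] refutes=False
  v=0101: Γ:[p1=T] Δ:[(p2 → p3)=T] refutes=False
  v=0110: Γ:[p1=T] Δ:[(p2 → p3)=F] refutes=True  ← countermodel

Result: NO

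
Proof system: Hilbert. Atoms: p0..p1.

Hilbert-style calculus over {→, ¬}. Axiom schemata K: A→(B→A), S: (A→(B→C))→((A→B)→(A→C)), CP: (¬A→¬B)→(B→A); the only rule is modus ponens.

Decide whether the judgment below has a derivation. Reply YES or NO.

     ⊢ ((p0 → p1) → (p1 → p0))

Enumerate valuations to refute Γ ⊢ Δ:
  v=00: Γ:[] Δ:[((p0 → p1) → (p1 → p0))=T] refutes=False
  v=01: Γ:[] Δ:[((p0 → p1) → (p1 → p0))=F] refutes=True  ← countermodel

Result: NO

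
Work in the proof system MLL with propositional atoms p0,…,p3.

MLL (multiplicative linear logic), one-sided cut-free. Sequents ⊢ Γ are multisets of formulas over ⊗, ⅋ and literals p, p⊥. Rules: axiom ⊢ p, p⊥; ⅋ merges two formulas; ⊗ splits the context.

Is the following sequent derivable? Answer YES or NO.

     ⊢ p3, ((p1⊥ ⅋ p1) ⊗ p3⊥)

Proof tree:
[⊗]  ⊢ p3, ((p1⊥ ⅋ p1) ⊗ p3⊥)
  [⅋]  ⊢ (p1⊥ ⅋ p1)
    [Ax]  ⊢ p1, p1⊥
  [Ax]  ⊢ p3, p3⊥

Result: YES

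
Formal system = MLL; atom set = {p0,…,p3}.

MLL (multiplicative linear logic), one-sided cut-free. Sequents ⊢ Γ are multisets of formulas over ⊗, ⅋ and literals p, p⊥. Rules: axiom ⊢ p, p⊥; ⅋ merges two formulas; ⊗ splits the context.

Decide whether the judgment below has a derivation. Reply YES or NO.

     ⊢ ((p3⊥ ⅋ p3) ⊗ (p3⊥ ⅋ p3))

Derivation (root first):
[⊗]  ⊢ ((p3⊥ ⅋ p3) ⊗ (p3⊥ ⅋ p3))
  [⅋]  ⊢ (p3⊥ ⅋ p3)
    [Ax]  ⊢ p3, p3⊥
  [⅋]  ⊢ (p3⊥ ⅋ p3)
    [Ax]  ⊢ p3, p3⊥

Result: YES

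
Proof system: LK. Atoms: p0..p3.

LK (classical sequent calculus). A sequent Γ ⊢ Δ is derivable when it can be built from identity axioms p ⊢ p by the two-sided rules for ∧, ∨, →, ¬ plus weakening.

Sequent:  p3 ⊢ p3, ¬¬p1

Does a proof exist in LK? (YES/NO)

Proof tree:
[¬R] p3 ⊢ p3, ¬¬p1
  [¬L] p3, ¬p1 ⊢ p3
    [WR] p3 ⊢ p3, p1
      [Ax] p3 ⊢ p3

Result: YES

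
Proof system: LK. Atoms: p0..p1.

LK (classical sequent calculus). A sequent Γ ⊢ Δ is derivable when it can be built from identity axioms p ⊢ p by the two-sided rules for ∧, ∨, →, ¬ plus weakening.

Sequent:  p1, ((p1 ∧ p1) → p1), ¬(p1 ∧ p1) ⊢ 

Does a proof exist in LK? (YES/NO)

Derivation trace:
[¬L] p1, ((p1 ∧ p1) → p1), ¬(p1 ∧ p1) ⊢ 
  [→L] p1, ((p1 ∧ p1) → p1) ⊢ (p1 ∧ p1)
    [WL] p1, p1 ⊢ (p1 ∧ p1)
      [∧R] p1 ⊢ (p1 ∧ p1)
        [Ax] p1 ⊢ p1
        [Ax] p1 ⊢ p1
    [∧R] p1 ⊢ (p1 ∧ p1)
      [Ax] p1 ⊢ p1
      [Ax] p1 ⊢ p1

Result: YES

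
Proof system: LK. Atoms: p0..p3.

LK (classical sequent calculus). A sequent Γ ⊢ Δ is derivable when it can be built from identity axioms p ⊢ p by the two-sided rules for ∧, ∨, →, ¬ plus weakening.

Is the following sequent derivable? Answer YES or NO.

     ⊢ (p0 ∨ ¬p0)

Derivation (root first):
[∨R]  ⊢ (p0 ∨ ¬p0)
  [¬R]  ⊢ p0, ¬p0
    [Ax] p0 ⊢ p0

Result: YES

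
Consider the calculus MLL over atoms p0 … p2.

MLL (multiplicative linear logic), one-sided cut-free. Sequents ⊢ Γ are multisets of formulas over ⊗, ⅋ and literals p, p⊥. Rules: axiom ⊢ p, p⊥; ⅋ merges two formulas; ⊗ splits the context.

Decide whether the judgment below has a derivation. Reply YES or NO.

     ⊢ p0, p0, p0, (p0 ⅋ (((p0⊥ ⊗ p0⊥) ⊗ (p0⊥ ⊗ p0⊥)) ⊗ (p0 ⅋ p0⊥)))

Derivation trace:
[⅋]  ⊢ p0, p0, p0, (p0 ⅋ (((p0⊥ ⊗ p0⊥) ⊗ (p0⊥ ⊗ p0⊥)) ⊗ (p0 ⅋ p0⊥)))
  [⊗]  ⊢ p0, p0, p0, p0, (((p0⊥ ⊗ p0⊥) ⊗ (p0⊥ ⊗ p0⊥)) ⊗ (p0 ⅋ p0⊥))
    [⊗]  ⊢ p0, p0, p0, p0, ((p0⊥ ⊗ p0⊥) ⊗ (p0⊥ ⊗ p0⊥))
      [⊗]  ⊢ p0, p0, (p0⊥ ⊗ p0⊥)
        [Ax]  ⊢ p0, p0⊥
        [Ax]  ⊢ p0, p0⊥
      [⊗]  ⊢ p0, p0, (p0⊥ ⊗ p0⊥)
        [Ax]  ⊢ p0, p0⊥
        [Ax]  ⊢ p0, p0⊥
    [⅋]  ⊢ (p0 ⅋ p0⊥)
      [Ax]  ⊢ p0, p0⊥

Result: YES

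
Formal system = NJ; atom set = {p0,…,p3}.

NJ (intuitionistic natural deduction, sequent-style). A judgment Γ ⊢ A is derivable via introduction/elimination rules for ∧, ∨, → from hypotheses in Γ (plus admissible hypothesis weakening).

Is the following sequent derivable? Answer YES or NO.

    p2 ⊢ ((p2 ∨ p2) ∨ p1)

Proof tree:
[∨I₁] p2 ⊢ ((p2 ∨ p2) ∨ p1)
  [∨I₂] p2 ⊢ (p2 ∨ p2)
    [Ax] p2 ⊢ p2

Result: YES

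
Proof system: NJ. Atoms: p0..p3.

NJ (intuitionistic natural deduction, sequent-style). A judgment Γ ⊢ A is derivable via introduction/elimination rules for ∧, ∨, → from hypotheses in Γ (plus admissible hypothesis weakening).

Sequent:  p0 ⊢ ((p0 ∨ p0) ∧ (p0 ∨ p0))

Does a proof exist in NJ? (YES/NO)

Derivation (root first):
[∧I] p0 ⊢ ((p0 ∨ p0) ∧ (p0 ∨ p0))
  [∨I₁] p0 ⊢ (p0 ∨ p0)
    [Ax] p0 ⊢ p0
  [∨I₁] p0 ⊢ (p0 ∨ p0)
    [Ax] p0 ⊢ p0

Result: YES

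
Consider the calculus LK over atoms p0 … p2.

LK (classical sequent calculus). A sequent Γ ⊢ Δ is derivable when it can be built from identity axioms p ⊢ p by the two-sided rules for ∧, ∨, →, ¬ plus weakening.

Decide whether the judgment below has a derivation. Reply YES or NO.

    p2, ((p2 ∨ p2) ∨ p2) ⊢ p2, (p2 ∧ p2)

Derivation trace:
[∨L] p2, ((p2 ∨ p2) ∨ p2) ⊢ p2, (p2 ∧ p2)
  [∧R] p2, (p2 ∨ p2) ⊢ (p2 ∧ p2)
    [∨L] (p2 ∨ p2) ⊢ p2
      [Ax] p2 ⊢ p2
      [Ax] p2 ⊢ p2
    [Ax] p2 ⊢ p2
  [Ax] p2 ⊢ p2

Result: YES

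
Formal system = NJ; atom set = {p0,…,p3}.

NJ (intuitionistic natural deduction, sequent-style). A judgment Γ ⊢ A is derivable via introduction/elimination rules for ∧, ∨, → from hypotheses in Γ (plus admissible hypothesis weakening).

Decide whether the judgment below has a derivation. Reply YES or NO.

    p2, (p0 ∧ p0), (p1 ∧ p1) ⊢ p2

Derivation trace:
[→E] p2, (p0 ∧ p0), (p1 ∧ p1) ⊢ p2
  [→I]  ⊢ (p2 → p2)
    [Ax] p2 ⊢ p2
  [Wk] p2, (p0 ∧ p0), (p1 ∧ p1) ⊢ p2
    [Wk] p2, (p0 ∧ p0) ⊢ p2
      [Ax] p2 ⊢ p2

Result: YES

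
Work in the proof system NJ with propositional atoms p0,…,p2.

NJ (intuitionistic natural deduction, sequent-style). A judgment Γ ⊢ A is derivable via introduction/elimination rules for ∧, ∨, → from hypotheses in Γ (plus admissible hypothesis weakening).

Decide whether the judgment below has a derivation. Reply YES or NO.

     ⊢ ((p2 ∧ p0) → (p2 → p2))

Proof tree:
[→I]  ⊢ ((p2 ∧ p0) → (p2 → p2))
  [Wk] (p2 ∧ p0) ⊢ (p2 → p2)
    [→I]  ⊢ (p2 → p2)
      [Ax] p2 ⊢ p2

Result: YES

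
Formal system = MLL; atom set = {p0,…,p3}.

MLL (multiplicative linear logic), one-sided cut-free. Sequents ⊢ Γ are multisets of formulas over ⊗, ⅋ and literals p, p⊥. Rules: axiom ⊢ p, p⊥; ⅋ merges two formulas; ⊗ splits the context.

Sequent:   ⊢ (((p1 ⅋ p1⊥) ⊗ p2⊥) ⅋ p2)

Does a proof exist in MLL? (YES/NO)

Proof tree:
[⅋]  ⊢ (((p1 ⅋ p1⊥) ⊗ p2⊥) ⅋ p2)
  [⊗]  ⊢ p2, ((p1 ⅋ p1⊥) ⊗ p2⊥)
    [⅋]  ⊢ (p1 ⅋ p1⊥)
      [Ax]  ⊢ p1, p1⊥
    [Ax]  ⊢ p2, p2⊥

Result: YES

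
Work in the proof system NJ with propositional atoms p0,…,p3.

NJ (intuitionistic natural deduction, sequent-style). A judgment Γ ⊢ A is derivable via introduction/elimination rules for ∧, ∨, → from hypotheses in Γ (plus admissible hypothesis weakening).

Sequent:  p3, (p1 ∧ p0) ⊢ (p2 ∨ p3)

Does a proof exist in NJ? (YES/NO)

Derivation trace:
[Wk] p3, (p1 ∧ p0) ⊢ (p2 ∨ p3)
  [∨I₂] p3 ⊢ (p2 ∨ p3)
    [Ax] p3 ⊢ p3

Result: YES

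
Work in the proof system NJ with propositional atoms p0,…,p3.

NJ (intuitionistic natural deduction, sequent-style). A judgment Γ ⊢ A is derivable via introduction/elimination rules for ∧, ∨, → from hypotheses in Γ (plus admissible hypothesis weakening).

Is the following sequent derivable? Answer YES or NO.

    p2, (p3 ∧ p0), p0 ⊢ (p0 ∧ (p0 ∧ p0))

Derivation (root first):
[∧I] p2, (p3 ∧ p0), p0 ⊢ (p0 ∧ (p0 ∧ p0))
  [Wk] p0, (p3 ∧ p0) ⊢ p0
    [Ax] p0 ⊢ p0
  [∧I] p2, p0 ⊢ (p0 ∧ p0)
    [Ax] p0 ⊢ p0
    [Wk] p0, p2 ⊢ p0
      [Ax] p0 ⊢ p0

Result: YES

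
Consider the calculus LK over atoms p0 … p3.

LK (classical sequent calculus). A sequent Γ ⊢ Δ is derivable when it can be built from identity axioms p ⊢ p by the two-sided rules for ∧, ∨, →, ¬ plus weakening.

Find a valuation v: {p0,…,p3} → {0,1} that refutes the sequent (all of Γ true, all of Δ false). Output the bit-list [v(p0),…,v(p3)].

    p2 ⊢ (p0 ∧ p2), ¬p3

Truth-table refutation:
  v=0000: Γ:[p2=F] Δ:[(p0 ∧ p2)=F, ¬p3=T] refutes=False
  v=0001: Γ:[p2=F] Δ:[(p0 ∧ p2)=F, ¬p3=F] refutes=False
  v=0010: Γ:[p2=T] Δ:[(p0 ∧ p2)=F, ¬p3=T] refutes=False
  v=0011: Γ:[p2=T] Δ:[(p0 ∧ p2)=F, ¬p3=F] refutes=True  ← countermodel

Result: [0, 0, 1, 1]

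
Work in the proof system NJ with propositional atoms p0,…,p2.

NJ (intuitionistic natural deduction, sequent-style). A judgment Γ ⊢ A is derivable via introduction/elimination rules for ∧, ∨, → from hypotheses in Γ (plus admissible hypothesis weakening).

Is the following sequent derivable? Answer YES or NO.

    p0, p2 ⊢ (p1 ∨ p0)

Proof tree:
[∨I₂] p0, p2 ⊢ (p1 ∨ p0)
  [Wk] p0, p2 ⊢ p0
    [Ax] p0 ⊢ p0

Result: YES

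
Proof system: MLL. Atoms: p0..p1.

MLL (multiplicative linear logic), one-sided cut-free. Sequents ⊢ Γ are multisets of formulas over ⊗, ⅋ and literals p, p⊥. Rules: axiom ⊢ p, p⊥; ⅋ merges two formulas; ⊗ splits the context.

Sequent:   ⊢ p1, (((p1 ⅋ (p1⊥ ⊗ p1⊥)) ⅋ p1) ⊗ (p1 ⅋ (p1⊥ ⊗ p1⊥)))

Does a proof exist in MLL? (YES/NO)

Derivation trace:
[⊗]  ⊢ p1, (((p1 ⅋ (p1⊥ ⊗ p1⊥)) ⅋ p1) ⊗ (p1 ⅋ (p1⊥ ⊗ p1⊥)))
  [⅋]  ⊢ ((p1 ⅋ (p1⊥ ⊗ p1⊥)) ⅋ p1)
    [⅋]  ⊢ p1, (p1 ⅋ (p1⊥ ⊗ p1⊥))
      [⊗]  ⊢ p1, p1, (p1⊥ ⊗ p1⊥)
        [Ax]  ⊢ p1, p1⊥
        [Ax]  ⊢ p1, p1⊥
  [⅋]  ⊢ p1, (p1 ⅋ (p1⊥ ⊗ p1⊥))
    [⊗]  ⊢ p1, p1, (p1⊥ ⊗ p1⊥)
      [Ax]  ⊢ p1, p1⊥
      [Ax]  ⊢ p1, p1⊥

Result: YES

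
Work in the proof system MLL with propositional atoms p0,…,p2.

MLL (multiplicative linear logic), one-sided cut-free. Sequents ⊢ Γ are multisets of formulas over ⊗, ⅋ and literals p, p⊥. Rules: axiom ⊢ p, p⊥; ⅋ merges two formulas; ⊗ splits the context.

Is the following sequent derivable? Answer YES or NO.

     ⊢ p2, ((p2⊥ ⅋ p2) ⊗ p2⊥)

Derivation (root first):
[⊗]  ⊢ p2, ((p2⊥ ⅋ p2) ⊗ p2⊥)
  [⅋]  ⊢ (p2⊥ ⅋ p2)
    [Ax]  ⊢ p2, p2⊥
  [Ax]  ⊢ p2, p2⊥

Result: YES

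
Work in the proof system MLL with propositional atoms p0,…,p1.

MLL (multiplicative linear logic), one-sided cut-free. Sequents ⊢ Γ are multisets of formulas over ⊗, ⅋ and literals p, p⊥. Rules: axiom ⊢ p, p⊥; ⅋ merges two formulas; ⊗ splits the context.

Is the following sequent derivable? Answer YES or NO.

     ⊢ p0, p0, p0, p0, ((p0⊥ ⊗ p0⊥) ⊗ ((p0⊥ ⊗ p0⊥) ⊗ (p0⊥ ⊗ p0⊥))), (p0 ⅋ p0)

Derivation trace:
[⅋]  ⊢ p0, p0, p0, p0, ((p0⊥ ⊗ p0⊥) ⊗ ((p0⊥ ⊗ p0⊥) ⊗ (p0⊥ ⊗ p0⊥))), (p0 ⅋ p0)
  [⊗]  ⊢ p0, p0, p0, p0, p0, p0, ((p0⊥ ⊗ p0⊥) ⊗ ((p0⊥ ⊗ p0⊥) ⊗ (p0⊥ ⊗ p0⊥)))
    [⊗]  ⊢ p0, p0, (p0⊥ ⊗ p0⊥)
      [Ax]  ⊢ p0, p0⊥
      [Ax]  ⊢ p0, p0⊥
    [⊗]  ⊢ p0, p0, p0, p0, ((p0⊥ ⊗ p0⊥) ⊗ (p0⊥ ⊗ p0⊥))
      [⊗]  ⊢ p0, p0, (p0⊥ ⊗ p0⊥)
        [Ax]  ⊢ p0, p0⊥
        [Ax]  ⊢ p0, p0⊥
      [⊗]  ⊢ p0, p0, (p0⊥ ⊗ p0⊥)
        [Ax]  ⊢ p0, p0⊥
        [Ax]  ⊢ p0, p0⊥

Result: YES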